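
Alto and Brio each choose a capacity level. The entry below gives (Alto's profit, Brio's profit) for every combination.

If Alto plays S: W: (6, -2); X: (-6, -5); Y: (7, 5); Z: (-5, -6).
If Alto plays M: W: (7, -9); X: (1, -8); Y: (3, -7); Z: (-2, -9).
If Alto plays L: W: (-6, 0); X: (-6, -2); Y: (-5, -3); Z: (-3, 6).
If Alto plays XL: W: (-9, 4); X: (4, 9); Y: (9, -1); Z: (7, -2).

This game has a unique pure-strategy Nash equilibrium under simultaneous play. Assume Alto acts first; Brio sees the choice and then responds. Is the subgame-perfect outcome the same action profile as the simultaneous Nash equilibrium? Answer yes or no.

no

Brio best-responds to each possible Alto move:
- S → Brio plays Y (best of -2, -5, 5, -6); Alto gets 7.
- M → Brio plays Y (best of -9, -8, -7, -9); Alto gets 3.
- L → Brio plays Z (best of 0, -2, -3, 6); Alto gets -3.
- XL → Brio plays X (best of 4, 9, -1, -2); Alto gets 4.
Maximizing over 7, 3, -3, 4, Alto chooses S. Subgame-perfect outcome: (S, Y) with payoffs (7, 5).
Now find the simultaneous Nash equilibrium.
Alto's best replies: W→M; X→XL; Y→XL; Z→XL.
Brio's best replies: S→Y; M→Y; L→Z; XL→X.
The unique mutual best reply is (XL, X), giving (4, 9).
Sequential outcome (S, Y) differs from the Nash profile (XL, X).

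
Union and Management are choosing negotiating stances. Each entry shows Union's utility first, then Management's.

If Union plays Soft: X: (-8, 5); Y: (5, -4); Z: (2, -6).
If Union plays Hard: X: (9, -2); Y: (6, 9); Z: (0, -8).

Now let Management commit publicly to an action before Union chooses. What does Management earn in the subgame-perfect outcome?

Union best-responds to each possible Management move:
- X → Union plays Hard (best of -8, 9); Management gets -2.
- Y → Union plays Hard (best of 5, 6); Management gets 9.
- Z → Union plays Soft (best of 2, 0); Management gets -6.
Management's induced payoffs are -2, 9, -6, so Management commits to Y. Subgame-perfect outcome: (Hard, Y) with payoffs (6, 9).

9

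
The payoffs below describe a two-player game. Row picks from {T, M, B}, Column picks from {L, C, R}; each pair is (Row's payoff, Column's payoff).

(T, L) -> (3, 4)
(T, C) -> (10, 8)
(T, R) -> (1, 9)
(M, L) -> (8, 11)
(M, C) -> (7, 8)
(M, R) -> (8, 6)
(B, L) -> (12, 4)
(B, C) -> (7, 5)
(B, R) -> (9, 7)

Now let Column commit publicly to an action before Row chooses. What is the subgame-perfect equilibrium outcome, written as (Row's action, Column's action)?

Backward induction with Column moving first.
- L: BR = B, leader payoff 4.
- C: BR = T, leader payoff 8.
- R: BR = B, leader payoff 7.
Among 4, 8, 7, the best is 8 at C. Subgame-perfect outcome: (T, C) with payoffs (10, 8).

(T, C)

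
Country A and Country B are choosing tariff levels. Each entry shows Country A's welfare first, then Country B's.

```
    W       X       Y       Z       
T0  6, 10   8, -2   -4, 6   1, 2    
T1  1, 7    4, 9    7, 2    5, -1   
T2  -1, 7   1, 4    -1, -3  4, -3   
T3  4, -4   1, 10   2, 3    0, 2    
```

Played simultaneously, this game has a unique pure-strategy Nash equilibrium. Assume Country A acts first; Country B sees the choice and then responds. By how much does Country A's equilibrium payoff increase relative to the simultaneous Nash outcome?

0

Solve by backward induction (Country A leads).
- T0: BR = W, leader payoff 6.
- T1: BR = X, leader payoff 4.
- T2: BR = W, leader payoff -1.
- T3: BR = X, leader payoff 1.
Among 6, 4, -1, 1, the best is 6 at T0. Subgame-perfect outcome: (T0, W) with payoffs (6, 10).
Now find the simultaneous Nash equilibrium.
Country A's best replies: W→T0; X→T0; Y→T1; Z→T1.
Country B's best replies: T0→W; T1→X; T2→W; T3→X.
Only (T0, W) has each player best-responding; Nash payoffs (6, 10).
Country A's commitment gain: 6 − 6 = 0.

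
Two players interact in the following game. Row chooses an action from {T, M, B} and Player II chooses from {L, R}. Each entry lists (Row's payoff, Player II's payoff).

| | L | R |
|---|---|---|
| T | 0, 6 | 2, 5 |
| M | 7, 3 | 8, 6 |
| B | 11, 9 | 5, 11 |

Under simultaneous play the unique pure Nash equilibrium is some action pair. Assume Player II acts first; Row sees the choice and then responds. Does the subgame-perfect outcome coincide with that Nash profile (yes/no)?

no

Row best-responds to each possible Player II move:
- L → Row plays B (best of 0, 7, 11); Player II gets 9.
- R → Row plays M (best of 2, 8, 5); Player II gets 6.
Maximizing over 9, 6, Player II chooses L. Subgame-perfect outcome: (B, L) with payoffs (11, 9).
Now find the simultaneous Nash equilibrium.
Row's best replies: L→B; R→M.
Player II's best replies: T→L; M→R; B→R.
Only (M, R) has each player best-responding; Nash payoffs (8, 6).
Sequential outcome (B, L) differs from the Nash profile (M, R).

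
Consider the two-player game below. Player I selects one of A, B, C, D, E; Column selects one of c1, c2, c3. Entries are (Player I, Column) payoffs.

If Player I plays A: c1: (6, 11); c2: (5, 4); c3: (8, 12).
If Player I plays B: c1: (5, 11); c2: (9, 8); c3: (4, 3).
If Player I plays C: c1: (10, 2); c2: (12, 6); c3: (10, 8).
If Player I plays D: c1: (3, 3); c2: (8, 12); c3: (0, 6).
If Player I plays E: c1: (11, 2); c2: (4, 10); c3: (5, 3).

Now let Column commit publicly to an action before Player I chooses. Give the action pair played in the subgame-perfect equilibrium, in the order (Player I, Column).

(C, c3)

Player I best-responds to each possible Column move:
- c1 → Player I plays E (best of 6, 5, 10, 3, 11); Column gets 2.
- c2 → Player I plays C (best of 5, 9, 12, 8, 4); Column gets 6.
- c3 → Player I plays C (best of 8, 4, 10, 0, 5); Column gets 8.
Maximizing over 2, 6, 8, Column chooses c3. Subgame-perfect outcome: (C, c3) with payoffs (10, 8).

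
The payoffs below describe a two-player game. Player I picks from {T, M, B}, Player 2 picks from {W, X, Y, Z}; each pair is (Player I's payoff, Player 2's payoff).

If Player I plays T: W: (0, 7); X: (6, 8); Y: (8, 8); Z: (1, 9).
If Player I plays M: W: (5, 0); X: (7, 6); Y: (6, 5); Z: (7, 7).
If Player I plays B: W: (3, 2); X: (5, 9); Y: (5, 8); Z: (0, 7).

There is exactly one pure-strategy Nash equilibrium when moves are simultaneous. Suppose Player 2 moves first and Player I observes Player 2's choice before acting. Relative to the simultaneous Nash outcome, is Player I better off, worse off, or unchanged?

Work backward from Player I's decision.
- W: Player I compares 0, 5, 3 and picks M; Player 2 would get 0.
- X: Player I compares 6, 7, 5 and picks M; Player 2 would get 6.
- Y: Player I compares 8, 6, 5 and picks T; Player 2 would get 8.
- Z: Player I compares 1, 7, 0 and picks M; Player 2 would get 7.
Maximizing over 0, 6, 8, 7, Player 2 chooses Y. Subgame-perfect outcome: (T, Y) with payoffs (8, 8).
For the simultaneous game, intersect best replies.
Player I's best replies: W→M; X→M; Y→T; Z→M.
Player 2's best replies: T→Z; M→Z; B→X.
Only (M, Z) has each player best-responding; Nash payoffs (7, 7).
Player I earns 8 sequentially versus 7 at the Nash outcome: better off.

better off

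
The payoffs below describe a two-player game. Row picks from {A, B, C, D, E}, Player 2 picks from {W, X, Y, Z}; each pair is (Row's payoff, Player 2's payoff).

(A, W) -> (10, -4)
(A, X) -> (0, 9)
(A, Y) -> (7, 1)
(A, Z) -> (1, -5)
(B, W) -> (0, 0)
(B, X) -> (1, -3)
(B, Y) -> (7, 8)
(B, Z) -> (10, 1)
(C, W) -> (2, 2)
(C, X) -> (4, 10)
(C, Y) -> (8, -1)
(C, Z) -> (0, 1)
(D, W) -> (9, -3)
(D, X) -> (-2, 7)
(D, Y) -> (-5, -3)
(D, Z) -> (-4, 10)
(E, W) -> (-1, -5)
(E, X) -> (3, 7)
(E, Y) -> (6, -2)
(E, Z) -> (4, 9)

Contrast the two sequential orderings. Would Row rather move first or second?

first

If Row leads: Player 2's best replies are A→X, B→Y, C→X, D→Z, E→Z; Row's induced payoffs 0, 7, 4, -4, 4; outcome (B, Y), payoffs (7, 8).
If Player 2 leads: Row's best replies are W→A, X→C, Y→C, Z→B; Player 2's induced payoffs -4, 10, -1, 1; outcome (C, X), payoffs (4, 10).
Row gets 7 moving first and 4 moving second, so Row prefers to move first.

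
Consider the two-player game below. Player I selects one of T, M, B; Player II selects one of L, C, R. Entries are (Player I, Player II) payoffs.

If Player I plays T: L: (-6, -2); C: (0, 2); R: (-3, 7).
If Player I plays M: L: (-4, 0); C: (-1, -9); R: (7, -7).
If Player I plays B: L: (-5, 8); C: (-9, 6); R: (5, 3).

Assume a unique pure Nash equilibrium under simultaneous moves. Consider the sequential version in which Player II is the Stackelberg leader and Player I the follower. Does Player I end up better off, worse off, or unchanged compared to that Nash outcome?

better off

Backward induction with Player II moving first.
- L → Player I plays M (best of -6, -4, -5); Player II gets 0.
- C → Player I plays T (best of 0, -1, -9); Player II gets 2.
- R → Player I plays M (best of -3, 7, 5); Player II gets -7.
Maximizing over 0, 2, -7, Player II chooses C. Subgame-perfect outcome: (T, C) with payoffs (0, 2).
Under simultaneous play:
Player I's best replies: L→M; C→T; R→M.
Player II's best replies: T→R; M→L; B→L.
The unique mutual best reply is (M, L), giving (-4, 0).
Player I earns 0 sequentially versus -4 at the Nash outcome: better off.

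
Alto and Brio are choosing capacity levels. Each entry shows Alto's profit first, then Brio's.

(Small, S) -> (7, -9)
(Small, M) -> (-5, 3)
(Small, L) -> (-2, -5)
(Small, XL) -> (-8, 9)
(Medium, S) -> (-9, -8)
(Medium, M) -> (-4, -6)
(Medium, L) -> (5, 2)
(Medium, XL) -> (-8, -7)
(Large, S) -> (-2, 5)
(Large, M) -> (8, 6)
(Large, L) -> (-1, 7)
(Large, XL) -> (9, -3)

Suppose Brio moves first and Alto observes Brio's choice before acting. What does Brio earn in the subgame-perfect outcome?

Alto best-responds to each possible Brio move:
- S → Alto plays Small (best of 7, -9, -2); Brio gets -9.
- M → Alto plays Large (best of -5, -4, 8); Brio gets 6.
- L → Alto plays Medium (best of -2, 5, -1); Brio gets 2.
- XL → Alto plays Large (best of -8, -8, 9); Brio gets -3.
Among -9, 6, 2, -3, the best is 6 at M. Subgame-perfect outcome: (Large, M) with payoffs (8, 6).

6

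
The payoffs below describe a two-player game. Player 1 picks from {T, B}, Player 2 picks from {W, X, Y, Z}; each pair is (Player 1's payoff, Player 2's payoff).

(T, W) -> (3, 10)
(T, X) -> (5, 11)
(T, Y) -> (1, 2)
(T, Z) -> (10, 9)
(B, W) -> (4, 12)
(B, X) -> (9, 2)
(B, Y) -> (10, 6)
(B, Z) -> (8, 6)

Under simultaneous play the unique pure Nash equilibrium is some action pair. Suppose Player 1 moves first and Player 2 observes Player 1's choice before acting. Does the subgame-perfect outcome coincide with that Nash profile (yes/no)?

Work backward from Player 2's decision.
- T → Player 2 plays X (best of 10, 11, 2, 9); Player 1 gets 5.
- B → Player 2 plays W (best of 12, 2, 6, 6); Player 1 gets 4.
Maximizing over 5, 4, Player 1 chooses T. Subgame-perfect outcome: (T, X) with payoffs (5, 11).
Under simultaneous play:
Player 1's best replies: W→B; X→B; Y→B; Z→T.
Player 2's best replies: T→X; B→W.
The unique mutual best reply is (B, W), giving (4, 12).
Sequential outcome (T, X) differs from the Nash profile (B, W).

no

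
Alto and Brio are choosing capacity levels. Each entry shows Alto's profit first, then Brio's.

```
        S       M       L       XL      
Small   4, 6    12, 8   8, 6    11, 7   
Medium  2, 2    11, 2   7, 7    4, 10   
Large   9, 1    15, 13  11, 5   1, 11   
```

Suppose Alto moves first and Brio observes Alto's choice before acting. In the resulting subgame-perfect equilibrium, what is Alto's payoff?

Brio best-responds to each possible Alto move:
- Small → Brio plays M (best of 6, 8, 6, 7); Alto gets 12.
- Medium → Brio plays XL (best of 2, 2, 7, 10); Alto gets 4.
- Large → Brio plays M (best of 1, 13, 5, 11); Alto gets 15.
Among 12, 4, 15, the best is 15 at Large. Subgame-perfect outcome: (Large, M) with payoffs (15, 13).

15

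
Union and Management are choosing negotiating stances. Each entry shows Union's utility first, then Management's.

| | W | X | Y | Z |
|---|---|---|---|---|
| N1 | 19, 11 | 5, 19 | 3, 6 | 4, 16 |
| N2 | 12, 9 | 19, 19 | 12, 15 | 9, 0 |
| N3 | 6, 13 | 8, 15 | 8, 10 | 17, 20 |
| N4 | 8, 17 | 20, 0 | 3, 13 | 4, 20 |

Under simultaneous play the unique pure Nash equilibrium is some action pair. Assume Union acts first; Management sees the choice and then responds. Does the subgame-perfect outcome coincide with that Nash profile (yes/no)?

Backward induction with Union moving first.
- N1 → Management plays X (best of 11, 19, 6, 16); Union gets 5.
- N2 → Management plays X (best of 9, 19, 15, 0); Union gets 19.
- N3 → Management plays Z (best of 13, 15, 10, 20); Union gets 17.
- N4 → Management plays Z (best of 17, 0, 13, 20); Union gets 4.
Union's induced payoffs are 5, 19, 17, 4, so Union commits to N2. Subgame-perfect outcome: (N2, X) with payoffs (19, 19).
For the simultaneous game, intersect best replies.
Union's best replies: W→N1; X→N4; Y→N2; Z→N3.
Management's best replies: N1→X; N2→X; N3→Z; N4→Z.
Only (N3, Z) has each player best-responding; Nash payoffs (17, 20).
Sequential outcome (N2, X) differs from the Nash profile (N3, Z).

no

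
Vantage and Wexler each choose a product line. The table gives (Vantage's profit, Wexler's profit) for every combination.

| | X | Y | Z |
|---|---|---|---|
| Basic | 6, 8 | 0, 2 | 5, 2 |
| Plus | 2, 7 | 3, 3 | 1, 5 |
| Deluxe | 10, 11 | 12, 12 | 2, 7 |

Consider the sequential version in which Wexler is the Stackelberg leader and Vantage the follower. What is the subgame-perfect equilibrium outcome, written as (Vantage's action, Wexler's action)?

Vantage best-responds to each possible Wexler move:
- X: BR = Deluxe, leader payoff 11.
- Y: BR = Deluxe, leader payoff 12.
- Z: BR = Basic, leader payoff 2.
Wexler's induced payoffs are 11, 12, 2, so Wexler commits to Y. Subgame-perfect outcome: (Deluxe, Y) with payoffs (12, 12).

(Deluxe, Y)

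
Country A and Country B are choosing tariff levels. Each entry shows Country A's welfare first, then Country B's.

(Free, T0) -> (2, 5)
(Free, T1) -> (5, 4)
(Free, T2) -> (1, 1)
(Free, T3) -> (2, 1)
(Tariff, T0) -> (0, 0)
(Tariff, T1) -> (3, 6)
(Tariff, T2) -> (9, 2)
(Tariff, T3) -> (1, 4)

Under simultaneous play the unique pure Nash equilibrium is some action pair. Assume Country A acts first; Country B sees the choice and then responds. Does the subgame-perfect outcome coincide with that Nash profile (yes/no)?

no

Solve by backward induction (Country A leads).
- Free → Country B plays T0 (best of 5, 4, 1, 1); Country A gets 2.
- Tariff → Country B plays T1 (best of 0, 6, 2, 4); Country A gets 3.
Among 2, 3, the best is 3 at Tariff. Subgame-perfect outcome: (Tariff, T1) with payoffs (3, 6).
Under simultaneous play:
Country A's best replies: T0→Free; T1→Free; T2→Tariff; T3→Free.
Country B's best replies: Free→T0; Tariff→T1.
Only (Free, T0) has each player best-responding; Nash payoffs (2, 5).
Sequential outcome (Tariff, T1) differs from the Nash profile (Free, T0).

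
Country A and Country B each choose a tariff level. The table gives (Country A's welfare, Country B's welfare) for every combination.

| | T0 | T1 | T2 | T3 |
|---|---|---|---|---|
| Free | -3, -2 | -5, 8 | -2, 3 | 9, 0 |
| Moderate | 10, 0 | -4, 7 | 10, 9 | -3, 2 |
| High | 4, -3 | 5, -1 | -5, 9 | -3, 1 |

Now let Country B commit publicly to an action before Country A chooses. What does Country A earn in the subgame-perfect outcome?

Backward induction with Country B moving first.
- T0: BR = Moderate, leader payoff 0.
- T1: BR = High, leader payoff -1.
- T2: BR = Moderate, leader payoff 9.
- T3: BR = Free, leader payoff 0.
Maximizing over 0, -1, 9, 0, Country B chooses T2. Subgame-perfect outcome: (Moderate, T2) with payoffs (10, 9).

10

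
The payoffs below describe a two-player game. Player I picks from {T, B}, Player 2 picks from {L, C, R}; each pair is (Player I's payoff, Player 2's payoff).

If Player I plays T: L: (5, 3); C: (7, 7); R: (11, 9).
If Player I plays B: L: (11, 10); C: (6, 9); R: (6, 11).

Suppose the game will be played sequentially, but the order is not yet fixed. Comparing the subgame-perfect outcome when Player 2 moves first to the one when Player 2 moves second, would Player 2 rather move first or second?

first

If Player I leads: Player 2's best replies are T→R, B→R; Player I's induced payoffs 11, 6; outcome (T, R), payoffs (11, 9).
If Player 2 leads: Player I's best replies are L→B, C→T, R→T; Player 2's induced payoffs 10, 7, 9; outcome (B, L), payoffs (11, 10).
Player 2 gets 10 moving first and 9 moving second, so Player 2 prefers to move first.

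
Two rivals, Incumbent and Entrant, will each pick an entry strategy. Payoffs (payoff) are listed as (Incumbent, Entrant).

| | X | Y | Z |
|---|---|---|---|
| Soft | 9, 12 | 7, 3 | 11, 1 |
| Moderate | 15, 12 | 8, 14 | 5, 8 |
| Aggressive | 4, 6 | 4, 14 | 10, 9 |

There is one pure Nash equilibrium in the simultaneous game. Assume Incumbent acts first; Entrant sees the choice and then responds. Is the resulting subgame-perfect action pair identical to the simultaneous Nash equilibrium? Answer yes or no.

Work backward from Entrant's decision.
- Soft: Entrant compares 12, 3, 1 and picks X; Incumbent would get 9.
- Moderate: Entrant compares 12, 14, 8 and picks Y; Incumbent would get 8.
- Aggressive: Entrant compares 6, 14, 9 and picks Y; Incumbent would get 4.
Maximizing over 9, 8, 4, Incumbent chooses Soft. Subgame-perfect outcome: (Soft, X) with payoffs (9, 12).
Now find the simultaneous Nash equilibrium.
Incumbent's best replies: X→Moderate; Y→Moderate; Z→Soft.
Entrant's best replies: Soft→X; Moderate→Y; Aggressive→Y.
Only (Moderate, Y) has each player best-responding; Nash payoffs (8, 14).
Sequential outcome (Soft, X) differs from the Nash profile (Moderate, Y).

no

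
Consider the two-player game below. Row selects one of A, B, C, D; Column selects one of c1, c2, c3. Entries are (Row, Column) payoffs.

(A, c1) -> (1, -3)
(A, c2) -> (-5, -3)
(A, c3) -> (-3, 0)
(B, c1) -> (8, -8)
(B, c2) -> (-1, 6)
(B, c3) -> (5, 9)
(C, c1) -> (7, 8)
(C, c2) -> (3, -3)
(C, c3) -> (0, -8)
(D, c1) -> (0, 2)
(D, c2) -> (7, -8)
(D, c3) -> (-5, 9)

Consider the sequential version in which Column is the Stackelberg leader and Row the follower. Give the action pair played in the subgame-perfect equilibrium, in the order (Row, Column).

(B, c3)

Backward induction with Column moving first.
- c1: BR = B, leader payoff -8.
- c2: BR = D, leader payoff -8.
- c3: BR = B, leader payoff 9.
Maximizing over -8, -8, 9, Column chooses c3. Subgame-perfect outcome: (B, c3) with payoffs (5, 9).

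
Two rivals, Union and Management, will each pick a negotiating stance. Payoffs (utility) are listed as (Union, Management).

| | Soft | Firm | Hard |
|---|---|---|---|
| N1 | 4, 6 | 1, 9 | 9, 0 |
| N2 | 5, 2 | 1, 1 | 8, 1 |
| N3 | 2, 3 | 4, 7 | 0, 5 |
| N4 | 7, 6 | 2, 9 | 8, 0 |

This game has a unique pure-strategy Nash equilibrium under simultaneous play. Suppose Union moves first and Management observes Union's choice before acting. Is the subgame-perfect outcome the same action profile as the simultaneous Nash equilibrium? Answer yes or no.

Solve by backward induction (Union leads).
- N1: BR = Firm, leader payoff 1.
- N2: BR = Soft, leader payoff 5.
- N3: BR = Firm, leader payoff 4.
- N4: BR = Firm, leader payoff 2.
Maximizing over 1, 5, 4, 2, Union chooses N2. Subgame-perfect outcome: (N2, Soft) with payoffs (5, 2).
Now find the simultaneous Nash equilibrium.
Union's best replies: Soft→N4; Firm→N3; Hard→N1.
Management's best replies: N1→Firm; N2→Soft; N3→Firm; N4→Firm.
The unique mutual best reply is (N3, Firm), giving (4, 7).
Sequential outcome (N2, Soft) differs from the Nash profile (N3, Firm).

no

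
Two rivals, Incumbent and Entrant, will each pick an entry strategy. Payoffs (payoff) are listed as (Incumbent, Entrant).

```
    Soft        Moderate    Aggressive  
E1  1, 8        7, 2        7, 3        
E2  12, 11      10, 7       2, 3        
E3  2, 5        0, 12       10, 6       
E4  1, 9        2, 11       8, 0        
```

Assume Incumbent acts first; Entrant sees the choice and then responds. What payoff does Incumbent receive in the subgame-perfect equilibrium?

Entrant best-responds to each possible Incumbent move:
- E1: BR = Soft, leader payoff 1.
- E2: BR = Soft, leader payoff 12.
- E3: BR = Moderate, leader payoff 0.
- E4: BR = Moderate, leader payoff 2.
Maximizing over 1, 12, 0, 2, Incumbent chooses E2. Subgame-perfect outcome: (E2, Soft) with payoffs (12, 11).

12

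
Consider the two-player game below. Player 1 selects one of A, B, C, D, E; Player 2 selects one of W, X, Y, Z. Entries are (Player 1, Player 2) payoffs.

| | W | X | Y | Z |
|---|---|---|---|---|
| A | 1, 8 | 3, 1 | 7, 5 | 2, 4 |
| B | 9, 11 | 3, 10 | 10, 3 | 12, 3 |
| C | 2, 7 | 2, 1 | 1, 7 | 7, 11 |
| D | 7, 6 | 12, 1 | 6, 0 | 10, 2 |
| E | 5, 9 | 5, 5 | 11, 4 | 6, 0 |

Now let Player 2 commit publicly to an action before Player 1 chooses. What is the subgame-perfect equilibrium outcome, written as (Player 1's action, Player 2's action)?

(B, W)

Solve by backward induction (Player 2 leads).
- W: BR = B, leader payoff 11.
- X: BR = D, leader payoff 1.
- Y: BR = E, leader payoff 4.
- Z: BR = B, leader payoff 3.
Player 2's induced payoffs are 11, 1, 4, 3, so Player 2 commits to W. Subgame-perfect outcome: (B, W) with payoffs (9, 11).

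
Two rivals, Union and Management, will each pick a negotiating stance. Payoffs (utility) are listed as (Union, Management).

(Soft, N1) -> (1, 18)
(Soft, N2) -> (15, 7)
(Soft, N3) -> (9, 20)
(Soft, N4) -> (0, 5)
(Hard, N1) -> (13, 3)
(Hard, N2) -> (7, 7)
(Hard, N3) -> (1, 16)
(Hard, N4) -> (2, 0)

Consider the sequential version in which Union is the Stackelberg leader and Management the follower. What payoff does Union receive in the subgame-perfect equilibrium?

Management best-responds to each possible Union move:
- Soft → Management plays N3 (best of 18, 7, 20, 5); Union gets 9.
- Hard → Management plays N3 (best of 3, 7, 16, 0); Union gets 1.
Union's induced payoffs are 9, 1, so Union commits to Soft. Subgame-perfect outcome: (Soft, N3) with payoffs (9, 20).

9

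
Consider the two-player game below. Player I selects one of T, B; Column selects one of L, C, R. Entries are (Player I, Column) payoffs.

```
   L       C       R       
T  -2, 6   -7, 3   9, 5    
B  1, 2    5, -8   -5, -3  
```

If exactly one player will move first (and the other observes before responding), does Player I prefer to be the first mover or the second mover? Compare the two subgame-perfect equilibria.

If Player I leads: Column's best replies are T→L, B→L; Player I's induced payoffs -2, 1; outcome (B, L), payoffs (1, 2).
If Column leads: Player I's best replies are L→B, C→B, R→T; Column's induced payoffs 2, -8, 5; outcome (T, R), payoffs (9, 5).
Player I gets 1 moving first and 9 moving second, so Player I prefers to move second.

second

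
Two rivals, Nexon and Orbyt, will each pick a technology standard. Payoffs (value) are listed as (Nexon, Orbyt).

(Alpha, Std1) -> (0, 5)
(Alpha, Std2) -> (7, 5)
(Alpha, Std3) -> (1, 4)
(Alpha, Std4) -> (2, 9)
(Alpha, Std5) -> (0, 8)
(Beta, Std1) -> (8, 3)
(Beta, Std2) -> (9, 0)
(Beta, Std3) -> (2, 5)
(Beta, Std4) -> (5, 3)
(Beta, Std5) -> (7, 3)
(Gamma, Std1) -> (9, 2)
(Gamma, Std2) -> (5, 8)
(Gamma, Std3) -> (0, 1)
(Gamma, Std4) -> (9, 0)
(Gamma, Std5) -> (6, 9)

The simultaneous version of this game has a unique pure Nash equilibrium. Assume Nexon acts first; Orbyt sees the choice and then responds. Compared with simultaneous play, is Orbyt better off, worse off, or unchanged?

better off

Solve by backward induction (Nexon leads).
- Alpha: Orbyt compares 5, 5, 4, 9, 8 and picks Std4; Nexon would get 2.
- Beta: Orbyt compares 3, 0, 5, 3, 3 and picks Std3; Nexon would get 2.
- Gamma: Orbyt compares 2, 8, 1, 0, 9 and picks Std5; Nexon would get 6.
Nexon's induced payoffs are 2, 2, 6, so Nexon commits to Gamma. Subgame-perfect outcome: (Gamma, Std5) with payoffs (6, 9).
Under simultaneous play:
Nexon's best replies: Std1→Gamma; Std2→Beta; Std3→Beta; Std4→Gamma; Std5→Beta.
Orbyt's best replies: Alpha→Std4; Beta→Std3; Gamma→Std5.
Only (Beta, Std3) has each player best-responding; Nash payoffs (2, 5).
Orbyt earns 9 sequentially versus 5 at the Nash outcome: better off.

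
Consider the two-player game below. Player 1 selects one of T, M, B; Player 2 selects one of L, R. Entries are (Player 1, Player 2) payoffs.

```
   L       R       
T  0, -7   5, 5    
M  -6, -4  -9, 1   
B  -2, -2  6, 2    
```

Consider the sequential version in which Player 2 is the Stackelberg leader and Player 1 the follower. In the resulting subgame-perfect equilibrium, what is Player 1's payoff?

6

Player 1 best-responds to each possible Player 2 move:
- L: BR = T, leader payoff -7.
- R: BR = B, leader payoff 2.
Player 2's induced payoffs are -7, 2, so Player 2 commits to R. Subgame-perfect outcome: (B, R) with payoffs (6, 2).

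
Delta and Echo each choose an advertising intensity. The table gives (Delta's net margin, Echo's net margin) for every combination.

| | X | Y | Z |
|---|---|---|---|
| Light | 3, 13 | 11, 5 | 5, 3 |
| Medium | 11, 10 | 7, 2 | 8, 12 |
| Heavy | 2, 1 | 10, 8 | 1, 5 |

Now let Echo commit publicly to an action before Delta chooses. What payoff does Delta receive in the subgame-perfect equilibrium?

Delta best-responds to each possible Echo move:
- X: BR = Medium, leader payoff 10.
- Y: BR = Light, leader payoff 5.
- Z: BR = Medium, leader payoff 12.
Maximizing over 10, 5, 12, Echo chooses Z. Subgame-perfect outcome: (Medium, Z) with payoffs (8, 12).

8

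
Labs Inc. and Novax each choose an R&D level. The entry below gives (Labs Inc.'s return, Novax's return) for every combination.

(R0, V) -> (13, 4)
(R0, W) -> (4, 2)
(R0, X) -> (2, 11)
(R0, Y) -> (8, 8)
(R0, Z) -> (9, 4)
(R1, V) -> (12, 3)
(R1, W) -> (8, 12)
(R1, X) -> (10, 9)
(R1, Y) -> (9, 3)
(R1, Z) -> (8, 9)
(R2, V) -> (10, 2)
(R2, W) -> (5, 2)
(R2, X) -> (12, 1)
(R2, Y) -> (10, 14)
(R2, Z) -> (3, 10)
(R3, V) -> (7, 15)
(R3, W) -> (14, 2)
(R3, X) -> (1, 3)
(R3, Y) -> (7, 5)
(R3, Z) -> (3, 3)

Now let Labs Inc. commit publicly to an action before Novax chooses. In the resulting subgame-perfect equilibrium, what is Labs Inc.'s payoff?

10

Work backward from Novax's decision.
- R0: BR = X, leader payoff 2.
- R1: BR = W, leader payoff 8.
- R2: BR = Y, leader payoff 10.
- R3: BR = V, leader payoff 7.
Labs Inc.'s induced payoffs are 2, 8, 10, 7, so Labs Inc. commits to R2. Subgame-perfect outcome: (R2, Y) with payoffs (10, 14).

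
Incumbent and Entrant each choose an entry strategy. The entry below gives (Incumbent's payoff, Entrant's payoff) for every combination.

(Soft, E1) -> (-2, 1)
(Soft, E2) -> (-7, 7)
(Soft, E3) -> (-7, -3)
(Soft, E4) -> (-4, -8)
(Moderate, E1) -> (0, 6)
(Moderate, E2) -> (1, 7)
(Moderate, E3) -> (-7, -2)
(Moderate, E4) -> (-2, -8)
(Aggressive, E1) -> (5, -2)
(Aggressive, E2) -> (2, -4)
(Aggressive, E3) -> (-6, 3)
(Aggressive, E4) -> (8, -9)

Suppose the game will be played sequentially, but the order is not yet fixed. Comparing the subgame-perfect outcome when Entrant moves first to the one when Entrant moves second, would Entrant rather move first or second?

second

If Incumbent leads: Entrant's best replies are Soft→E2, Moderate→E2, Aggressive→E3; Incumbent's induced payoffs -7, 1, -6; outcome (Moderate, E2), payoffs (1, 7).
If Entrant leads: Incumbent's best replies are E1→Aggressive, E2→Aggressive, E3→Aggressive, E4→Aggressive; Entrant's induced payoffs -2, -4, 3, -9; outcome (Aggressive, E3), payoffs (-6, 3).
Entrant gets 3 moving first and 7 moving second, so Entrant prefers to move second.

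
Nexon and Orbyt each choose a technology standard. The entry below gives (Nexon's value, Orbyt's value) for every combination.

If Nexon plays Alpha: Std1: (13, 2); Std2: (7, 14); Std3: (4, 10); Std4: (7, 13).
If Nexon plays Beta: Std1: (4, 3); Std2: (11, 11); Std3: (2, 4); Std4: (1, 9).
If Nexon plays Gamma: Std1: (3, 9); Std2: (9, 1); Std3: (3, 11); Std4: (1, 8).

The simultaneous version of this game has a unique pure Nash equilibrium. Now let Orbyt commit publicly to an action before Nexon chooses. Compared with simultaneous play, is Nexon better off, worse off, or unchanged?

Backward induction with Orbyt moving first.
- Std1 → Nexon plays Alpha (best of 13, 4, 3); Orbyt gets 2.
- Std2 → Nexon plays Beta (best of 7, 11, 9); Orbyt gets 11.
- Std3 → Nexon plays Alpha (best of 4, 2, 3); Orbyt gets 10.
- Std4 → Nexon plays Alpha (best of 7, 1, 1); Orbyt gets 13.
Maximizing over 2, 11, 10, 13, Orbyt chooses Std4. Subgame-perfect outcome: (Alpha, Std4) with payoffs (7, 13).
Now find the simultaneous Nash equilibrium.
Nexon's best replies: Std1→Alpha; Std2→Beta; Std3→Alpha; Std4→Alpha.
Orbyt's best replies: Alpha→Std2; Beta→Std2; Gamma→Std3.
The unique mutual best reply is (Beta, Std2), giving (11, 11).
Nexon earns 7 sequentially versus 11 at the Nash outcome: worse off.

worse off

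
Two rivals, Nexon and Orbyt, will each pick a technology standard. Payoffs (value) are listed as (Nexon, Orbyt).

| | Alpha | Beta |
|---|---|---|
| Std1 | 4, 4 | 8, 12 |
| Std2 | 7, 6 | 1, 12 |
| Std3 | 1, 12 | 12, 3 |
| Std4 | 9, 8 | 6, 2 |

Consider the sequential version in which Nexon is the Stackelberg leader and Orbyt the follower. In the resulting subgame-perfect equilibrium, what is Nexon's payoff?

Work backward from Orbyt's decision.
- Std1: BR = Beta, leader payoff 8.
- Std2: BR = Beta, leader payoff 1.
- Std3: BR = Alpha, leader payoff 1.
- Std4: BR = Alpha, leader payoff 9.
Nexon's induced payoffs are 8, 1, 1, 9, so Nexon commits to Std4. Subgame-perfect outcome: (Std4, Alpha) with payoffs (9, 8).

9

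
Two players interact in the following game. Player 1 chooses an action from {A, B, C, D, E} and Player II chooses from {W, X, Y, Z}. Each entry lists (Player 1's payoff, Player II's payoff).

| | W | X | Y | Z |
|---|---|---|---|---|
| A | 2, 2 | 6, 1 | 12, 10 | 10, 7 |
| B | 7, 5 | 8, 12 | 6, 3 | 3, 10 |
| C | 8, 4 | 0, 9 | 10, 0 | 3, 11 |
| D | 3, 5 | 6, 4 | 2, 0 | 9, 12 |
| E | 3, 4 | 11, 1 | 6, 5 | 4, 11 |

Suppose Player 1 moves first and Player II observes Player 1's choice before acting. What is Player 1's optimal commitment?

Work backward from Player II's decision.
- A → Player II plays Y (best of 2, 1, 10, 7); Player 1 gets 12.
- B → Player II plays X (best of 5, 12, 3, 10); Player 1 gets 8.
- C → Player II plays Z (best of 4, 9, 0, 11); Player 1 gets 3.
- D → Player II plays Z (best of 5, 4, 0, 12); Player 1 gets 9.
- E → Player II plays Z (best of 4, 1, 5, 11); Player 1 gets 4.
Maximizing over 12, 8, 3, 9, 4, Player 1 chooses A. Subgame-perfect outcome: (A, Y) with payoffs (12, 10).

A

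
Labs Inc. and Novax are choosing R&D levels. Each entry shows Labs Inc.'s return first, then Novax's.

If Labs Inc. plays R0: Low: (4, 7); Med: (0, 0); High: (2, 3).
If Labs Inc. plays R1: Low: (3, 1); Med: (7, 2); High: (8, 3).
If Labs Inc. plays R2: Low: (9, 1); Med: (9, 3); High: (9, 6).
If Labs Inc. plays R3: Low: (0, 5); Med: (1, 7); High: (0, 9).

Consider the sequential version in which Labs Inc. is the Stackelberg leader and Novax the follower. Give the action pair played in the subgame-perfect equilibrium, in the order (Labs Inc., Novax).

Work backward from Novax's decision.
- R0: BR = Low, leader payoff 4.
- R1: BR = High, leader payoff 8.
- R2: BR = High, leader payoff 9.
- R3: BR = High, leader payoff 0.
Maximizing over 4, 8, 9, 0, Labs Inc. chooses R2. Subgame-perfect outcome: (R2, High) with payoffs (9, 6).

(R2, High)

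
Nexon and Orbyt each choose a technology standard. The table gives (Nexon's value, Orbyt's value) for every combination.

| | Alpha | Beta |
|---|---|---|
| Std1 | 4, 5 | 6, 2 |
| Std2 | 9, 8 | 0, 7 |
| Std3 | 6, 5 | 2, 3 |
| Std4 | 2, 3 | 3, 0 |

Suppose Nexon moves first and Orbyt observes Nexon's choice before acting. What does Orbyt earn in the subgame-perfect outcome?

8

Solve by backward induction (Nexon leads).
- Std1: BR = Alpha, leader payoff 4.
- Std2: BR = Alpha, leader payoff 9.
- Std3: BR = Alpha, leader payoff 6.
- Std4: BR = Alpha, leader payoff 2.
Maximizing over 4, 9, 6, 2, Nexon chooses Std2. Subgame-perfect outcome: (Std2, Alpha) with payoffs (9, 8).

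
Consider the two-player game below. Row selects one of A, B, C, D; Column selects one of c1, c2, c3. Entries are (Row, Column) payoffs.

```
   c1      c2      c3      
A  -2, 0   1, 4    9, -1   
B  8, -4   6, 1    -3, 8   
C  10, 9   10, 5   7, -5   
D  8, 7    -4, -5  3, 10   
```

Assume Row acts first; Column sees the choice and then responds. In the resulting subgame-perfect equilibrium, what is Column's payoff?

Work backward from Column's decision.
- A: BR = c2, leader payoff 1.
- B: BR = c3, leader payoff -3.
- C: BR = c1, leader payoff 10.
- D: BR = c3, leader payoff 3.
Among 1, -3, 10, 3, the best is 10 at C. Subgame-perfect outcome: (C, c1) with payoffs (10, 9).

9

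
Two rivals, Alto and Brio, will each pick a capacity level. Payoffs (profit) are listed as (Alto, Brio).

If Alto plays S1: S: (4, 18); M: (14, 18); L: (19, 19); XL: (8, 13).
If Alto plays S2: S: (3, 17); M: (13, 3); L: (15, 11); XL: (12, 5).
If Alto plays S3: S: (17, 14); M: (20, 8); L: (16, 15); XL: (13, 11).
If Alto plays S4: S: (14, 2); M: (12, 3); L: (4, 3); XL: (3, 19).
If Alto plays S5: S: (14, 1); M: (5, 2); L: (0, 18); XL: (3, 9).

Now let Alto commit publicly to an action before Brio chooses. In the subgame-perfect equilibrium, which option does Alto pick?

S1

Work backward from Brio's decision.
- S1: BR = L, leader payoff 19.
- S2: BR = S, leader payoff 3.
- S3: BR = L, leader payoff 16.
- S4: BR = XL, leader payoff 3.
- S5: BR = L, leader payoff 0.
Alto's induced payoffs are 19, 3, 16, 3, 0, so Alto commits to S1. Subgame-perfect outcome: (S1, L) with payoffs (19, 19).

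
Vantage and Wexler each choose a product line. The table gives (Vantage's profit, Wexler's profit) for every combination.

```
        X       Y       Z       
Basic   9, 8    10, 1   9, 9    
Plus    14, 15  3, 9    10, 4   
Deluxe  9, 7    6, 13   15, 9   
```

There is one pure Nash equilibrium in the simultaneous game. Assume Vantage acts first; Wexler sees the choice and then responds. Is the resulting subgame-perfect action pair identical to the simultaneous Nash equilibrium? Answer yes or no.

Solve by backward induction (Vantage leads).
- Basic → Wexler plays Z (best of 8, 1, 9); Vantage gets 9.
- Plus → Wexler plays X (best of 15, 9, 4); Vantage gets 14.
- Deluxe → Wexler plays Y (best of 7, 13, 9); Vantage gets 6.
Maximizing over 9, 14, 6, Vantage chooses Plus. Subgame-perfect outcome: (Plus, X) with payoffs (14, 15).
For the simultaneous game, intersect best replies.
Vantage's best replies: X→Plus; Y→Basic; Z→Deluxe.
Wexler's best replies: Basic→Z; Plus→X; Deluxe→Y.
Only (Plus, X) has each player best-responding; Nash payoffs (14, 15).
Sequential outcome (Plus, X) coincides with the Nash profile (Plus, X).

yes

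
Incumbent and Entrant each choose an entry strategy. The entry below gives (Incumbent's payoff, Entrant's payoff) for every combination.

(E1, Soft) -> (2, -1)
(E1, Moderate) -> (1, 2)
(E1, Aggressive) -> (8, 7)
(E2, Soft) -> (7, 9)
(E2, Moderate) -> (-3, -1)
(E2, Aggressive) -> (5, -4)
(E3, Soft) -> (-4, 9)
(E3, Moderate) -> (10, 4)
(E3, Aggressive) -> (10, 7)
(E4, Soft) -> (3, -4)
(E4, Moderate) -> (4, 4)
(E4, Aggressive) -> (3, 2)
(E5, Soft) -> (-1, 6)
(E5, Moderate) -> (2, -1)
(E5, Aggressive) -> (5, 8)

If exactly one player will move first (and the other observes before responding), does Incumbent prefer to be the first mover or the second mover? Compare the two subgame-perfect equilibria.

If Incumbent leads: Entrant's best replies are E1→Aggressive, E2→Soft, E3→Soft, E4→Moderate, E5→Aggressive; Incumbent's induced payoffs 8, 7, -4, 4, 5; outcome (E1, Aggressive), payoffs (8, 7).
If Entrant leads: Incumbent's best replies are Soft→E2, Moderate→E3, Aggressive→E3; Entrant's induced payoffs 9, 4, 7; outcome (E2, Soft), payoffs (7, 9).
Incumbent gets 8 moving first and 7 moving second, so Incumbent prefers to move first.

first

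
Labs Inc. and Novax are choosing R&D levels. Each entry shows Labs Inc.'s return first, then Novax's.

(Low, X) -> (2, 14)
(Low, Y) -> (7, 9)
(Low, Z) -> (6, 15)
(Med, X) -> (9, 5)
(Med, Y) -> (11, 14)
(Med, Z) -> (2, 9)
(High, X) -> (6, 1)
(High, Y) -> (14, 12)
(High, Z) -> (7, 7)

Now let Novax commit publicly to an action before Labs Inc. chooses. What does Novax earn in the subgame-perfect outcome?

12

Solve by backward induction (Novax leads).
- X: Labs Inc. compares 2, 9, 6 and picks Med; Novax would get 5.
- Y: Labs Inc. compares 7, 11, 14 and picks High; Novax would get 12.
- Z: Labs Inc. compares 6, 2, 7 and picks High; Novax would get 7.
Novax's induced payoffs are 5, 12, 7, so Novax commits to Y. Subgame-perfect outcome: (High, Y) with payoffs (14, 12).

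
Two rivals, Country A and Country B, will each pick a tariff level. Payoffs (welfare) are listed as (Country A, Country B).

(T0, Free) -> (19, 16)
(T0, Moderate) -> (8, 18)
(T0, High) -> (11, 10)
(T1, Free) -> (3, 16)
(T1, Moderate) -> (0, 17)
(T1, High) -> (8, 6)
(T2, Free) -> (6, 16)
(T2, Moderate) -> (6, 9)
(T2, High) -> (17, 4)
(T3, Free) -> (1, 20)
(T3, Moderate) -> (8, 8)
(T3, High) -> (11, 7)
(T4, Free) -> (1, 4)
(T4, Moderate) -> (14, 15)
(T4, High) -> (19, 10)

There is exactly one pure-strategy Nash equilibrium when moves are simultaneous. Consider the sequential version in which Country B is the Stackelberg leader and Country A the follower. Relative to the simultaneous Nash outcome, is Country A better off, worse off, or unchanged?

Backward induction with Country B moving first.
- Free: BR = T0, leader payoff 16.
- Moderate: BR = T4, leader payoff 15.
- High: BR = T4, leader payoff 10.
Among 16, 15, 10, the best is 16 at Free. Subgame-perfect outcome: (T0, Free) with payoffs (19, 16).
Under simultaneous play:
Country A's best replies: Free→T0; Moderate→T4; High→T4.
Country B's best replies: T0→Moderate; T1→Moderate; T2→Free; T3→Free; T4→Moderate.
Only (T4, Moderate) has each player best-responding; Nash payoffs (14, 15).
Country A earns 19 sequentially versus 14 at the Nash outcome: better off.

better off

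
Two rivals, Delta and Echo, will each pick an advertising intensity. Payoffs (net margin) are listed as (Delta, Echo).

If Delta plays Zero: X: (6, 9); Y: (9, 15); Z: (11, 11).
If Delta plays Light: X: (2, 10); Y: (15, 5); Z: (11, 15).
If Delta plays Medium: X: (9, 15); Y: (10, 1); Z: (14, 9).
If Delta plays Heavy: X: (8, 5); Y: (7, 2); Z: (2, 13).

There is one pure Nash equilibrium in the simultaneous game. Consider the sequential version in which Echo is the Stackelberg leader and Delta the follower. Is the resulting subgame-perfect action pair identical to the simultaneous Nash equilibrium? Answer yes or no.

Work backward from Delta's decision.
- X → Delta plays Medium (best of 6, 2, 9, 8); Echo gets 15.
- Y → Delta plays Light (best of 9, 15, 10, 7); Echo gets 5.
- Z → Delta plays Medium (best of 11, 11, 14, 2); Echo gets 9.
Maximizing over 15, 5, 9, Echo chooses X. Subgame-perfect outcome: (Medium, X) with payoffs (9, 15).
Now find the simultaneous Nash equilibrium.
Delta's best replies: X→Medium; Y→Light; Z→Medium.
Echo's best replies: Zero→Y; Light→Z; Medium→X; Heavy→Z.
The unique mutual best reply is (Medium, X), giving (9, 15).
Sequential outcome (Medium, X) coincides with the Nash profile (Medium, X).

yes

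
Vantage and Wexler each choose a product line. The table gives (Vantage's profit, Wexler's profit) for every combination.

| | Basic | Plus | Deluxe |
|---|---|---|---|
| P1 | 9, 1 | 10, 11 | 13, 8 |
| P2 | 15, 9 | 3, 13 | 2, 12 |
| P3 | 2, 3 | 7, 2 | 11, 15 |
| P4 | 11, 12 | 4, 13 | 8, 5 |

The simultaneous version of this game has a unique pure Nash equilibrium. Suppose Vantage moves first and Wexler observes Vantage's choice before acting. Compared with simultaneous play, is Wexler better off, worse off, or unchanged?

Solve by backward induction (Vantage leads).
- P1: BR = Plus, leader payoff 10.
- P2: BR = Plus, leader payoff 3.
- P3: BR = Deluxe, leader payoff 11.
- P4: BR = Plus, leader payoff 4.
Among 10, 3, 11, 4, the best is 11 at P3. Subgame-perfect outcome: (P3, Deluxe) with payoffs (11, 15).
Under simultaneous play:
Vantage's best replies: Basic→P2; Plus→P1; Deluxe→P1.
Wexler's best replies: P1→Plus; P2→Plus; P3→Deluxe; P4→Plus.
The unique mutual best reply is (P1, Plus), giving (10, 11).
Wexler earns 15 sequentially versus 11 at the Nash outcome: better off.

better off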